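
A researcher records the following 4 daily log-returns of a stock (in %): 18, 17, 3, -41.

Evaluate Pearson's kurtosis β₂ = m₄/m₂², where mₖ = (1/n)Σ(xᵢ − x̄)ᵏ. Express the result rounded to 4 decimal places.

x̄ = -0.7500
Σ(xᵢ − x̄)² = 2300.7500 ⇒ m₂ = 575.18750
Σ(xᵢ − x̄)⁴ = 2847660.8281 ⇒ m₄ = 711915.20703
m₂² = 330840.66016
β₂ = m₄/m₂² = 711915.20703 / 330840.66016 ≈ 2.1518

2.1518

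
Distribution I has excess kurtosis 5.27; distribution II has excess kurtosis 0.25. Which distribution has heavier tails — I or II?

I

Higher excess kurtosis ⇒ heavier tails relative to the normal distribution.
5.27 vs 0.25: the larger is 5.27, so I has heavier tails.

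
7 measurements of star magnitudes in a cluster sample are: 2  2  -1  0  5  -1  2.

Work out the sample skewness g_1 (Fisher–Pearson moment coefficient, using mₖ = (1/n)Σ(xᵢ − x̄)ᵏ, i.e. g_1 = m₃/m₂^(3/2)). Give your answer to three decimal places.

0.485

x̄ = (2 + 2 - 1 + 0 + 5 - 1 + 2) / 7 = 1.2857
deviations (xᵢ − x̄): 0.7143, 0.7143, -2.2857, -1.2857, 3.7143, -2.2857, 0.7143
Σ(xᵢ − x̄)² = 27.4286 ⇒ m₂ = 27.4286/7 = 3.91837
Σ(xᵢ − x̄)³ = 26.3265 ⇒ m₃ = 26.3265/7 = 3.76093
m₂^(3/2) = 3.91837^(1.5) = 7.75636
g_1 = m₃ / m₂^(3/2) = 3.76093 / 7.75636 ≈ 0.485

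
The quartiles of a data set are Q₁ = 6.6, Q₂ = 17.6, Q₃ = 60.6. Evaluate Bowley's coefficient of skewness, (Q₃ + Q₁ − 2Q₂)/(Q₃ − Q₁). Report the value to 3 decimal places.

numerator: Q₃ + Q₁ − 2Q₂ = 60.6 + 6.6 − 2×17.6 = 32.0000
denominator: Q₃ − Q₁ = 60.6 − 6.6 = 54.0000
Bowley skewness = 32.0000 / 54.0000 ≈ 0.593

0.593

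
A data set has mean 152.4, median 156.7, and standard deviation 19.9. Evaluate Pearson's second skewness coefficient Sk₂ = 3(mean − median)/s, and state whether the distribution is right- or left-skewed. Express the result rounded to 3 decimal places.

-0.648, left-skewed

Sk₂ = 3(152.4 − 156.7) / 19.9 = 3 × -4.3000 / 19.9
    = -12.9000 / 19.9 ≈ -0.648
Sk₂ < 0 ⇒ mean < median ⇒ left-skewed (negative skew).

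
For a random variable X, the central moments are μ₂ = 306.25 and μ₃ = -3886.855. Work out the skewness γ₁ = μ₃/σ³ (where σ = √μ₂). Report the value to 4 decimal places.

-0.7252

σ = √μ₂ = √306.25 = 17.50000
σ³ = μ₂^(3/2) = 5359.37500
γ₁ = μ₃/σ³ = -3886.855 / 5359.37500 ≈ -0.7252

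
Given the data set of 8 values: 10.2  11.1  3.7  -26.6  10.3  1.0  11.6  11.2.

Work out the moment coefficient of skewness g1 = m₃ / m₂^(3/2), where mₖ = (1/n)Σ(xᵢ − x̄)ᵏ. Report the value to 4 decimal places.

x̄ = (10.2 + 11.1 + 3.7 - 26.6 + 10.3 + 1.0 + 11.6 + 11.2) / 8 = 4.0625
deviations (xᵢ − x̄): 6.1375, 7.0375, -0.3625, -30.6625, 6.2375, -3.0625, 7.5375, 7.1375
Σ(xᵢ − x̄)² = 1183.5588 ⇒ m₂ = 1183.5588/8 = 147.94484
Σ(xᵢ − x̄)³ = -27243.0522 ⇒ m₃ = -27243.0522/8 = -3405.38153
m₂^(3/2) = 147.94484^(1.5) = 1799.49130
g1 = m₃ / m₂^(3/2) = -3405.38153 / 1799.49130 ≈ -1.8924

-1.8924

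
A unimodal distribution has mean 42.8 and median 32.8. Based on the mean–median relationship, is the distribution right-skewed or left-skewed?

mean − median = 42.8 − 32.8 = 10.0
mean > median ⇒ the longer tail is on the right ⇒ right-skewed (positively skewed).

right-skewed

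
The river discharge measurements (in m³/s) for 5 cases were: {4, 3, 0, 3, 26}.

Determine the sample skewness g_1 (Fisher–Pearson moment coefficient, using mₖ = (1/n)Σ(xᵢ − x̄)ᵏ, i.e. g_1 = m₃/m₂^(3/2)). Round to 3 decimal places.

x̄ = (4 + 3 + 0 + 3 + 26) / 5 = 7.2000
deviations (xᵢ − x̄): -3.2000, -4.2000, -7.2000, -4.2000, 18.8000
Σ(xᵢ − x̄)² = 450.8000 ⇒ m₂ = 450.8000/5 = 90.16000
Σ(xᵢ − x̄)³ = 6090.4800 ⇒ m₃ = 6090.4800/5 = 1218.09600
m₂^(3/2) = 90.16000^(1.5) = 856.09282
g_1 = m₃ / m₂^(3/2) = 1218.09600 / 856.09282 ≈ 1.423

1.423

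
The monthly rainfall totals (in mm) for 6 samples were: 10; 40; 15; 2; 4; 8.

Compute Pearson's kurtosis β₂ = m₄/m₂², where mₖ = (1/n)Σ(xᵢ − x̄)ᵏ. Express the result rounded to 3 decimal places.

x̄ = 13.1667
Σ(xᵢ − x̄)² = 968.8333 ⇒ m₂ = 161.47222
Σ(xᵢ − x̄)⁴ = 541873.8194 ⇒ m₄ = 90312.30324
m₂² = 26073.27855
β₂ = m₄/m₂² = 90312.30324 / 26073.27855 ≈ 3.464

3.464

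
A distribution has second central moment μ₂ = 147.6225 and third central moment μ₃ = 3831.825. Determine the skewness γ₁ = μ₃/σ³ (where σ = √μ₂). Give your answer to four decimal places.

σ = √μ₂ = √147.6225 = 12.15000
σ³ = μ₂^(3/2) = 1793.61338
γ₁ = μ₃/σ³ = 3831.825 / 1793.61338 ≈ 2.1364

2.1364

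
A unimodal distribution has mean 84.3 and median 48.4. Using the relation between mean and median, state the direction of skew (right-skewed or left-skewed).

mean − median = 84.3 − 48.4 = 35.9
mean > median ⇒ the longer tail is on the right ⇒ right-skewed (positively skewed).

right-skewed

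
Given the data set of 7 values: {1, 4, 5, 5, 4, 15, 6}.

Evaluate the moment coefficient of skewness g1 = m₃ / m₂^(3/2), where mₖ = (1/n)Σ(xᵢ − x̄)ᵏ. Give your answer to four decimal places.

x̄ = (1 + 4 + 5 + 5 + 4 + 15 + 6) / 7 = 5.7143
deviations (xᵢ − x̄): -4.7143, -1.7143, -0.7143, -0.7143, -1.7143, 9.2857, 0.2857
Σ(xᵢ − x̄)² = 115.4286 ⇒ m₂ = 115.4286/7 = 16.48980
Σ(xᵢ − x̄)³ = 685.1020 ⇒ m₃ = 685.1020/7 = 97.87172
m₂^(3/2) = 16.48980^(1.5) = 66.96115
g1 = m₃ / m₂^(3/2) = 97.87172 / 66.96115 ≈ 1.4616

1.4616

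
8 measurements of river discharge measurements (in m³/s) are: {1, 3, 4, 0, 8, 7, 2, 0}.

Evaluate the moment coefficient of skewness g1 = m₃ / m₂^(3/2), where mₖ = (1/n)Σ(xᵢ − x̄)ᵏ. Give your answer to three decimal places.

0.556

x̄ = (1 + 3 + 4 + 0 + 8 + 7 + 2 + 0) / 8 = 3.1250
deviations (xᵢ − x̄): -2.1250, -0.1250, 0.8750, -3.1250, 4.8750, 3.8750, -1.1250, -3.1250
Σ(xᵢ − x̄)² = 64.8750 ⇒ m₂ = 64.8750/8 = 8.10938
Σ(xᵢ − x̄)³ = 102.6563 ⇒ m₃ = 102.6563/8 = 12.83203
m₂^(3/2) = 8.10938^(1.5) = 23.09304
g1 = m₃ / m₂^(3/2) = 12.83203 / 23.09304 ≈ 0.556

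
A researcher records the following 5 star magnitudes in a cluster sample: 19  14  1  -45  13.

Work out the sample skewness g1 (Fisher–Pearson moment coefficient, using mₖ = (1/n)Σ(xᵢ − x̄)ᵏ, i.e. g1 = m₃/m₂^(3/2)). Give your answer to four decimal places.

x̄ = (19 + 14 + 1 - 45 + 13) / 5 = 0.4000
deviations (xᵢ − x̄): 18.6000, 13.6000, 0.6000, -45.4000, 12.6000
Σ(xᵢ − x̄)² = 2751.2000 ⇒ m₂ = 2751.2000/5 = 550.24000
Σ(xᵢ − x̄)³ = -82625.7600 ⇒ m₃ = -82625.7600/5 = -16525.15200
m₂^(3/2) = 550.24000^(1.5) = 12907.08701
g1 = m₃ / m₂^(3/2) = -16525.15200 / 12907.08701 ≈ -1.2803

-1.2803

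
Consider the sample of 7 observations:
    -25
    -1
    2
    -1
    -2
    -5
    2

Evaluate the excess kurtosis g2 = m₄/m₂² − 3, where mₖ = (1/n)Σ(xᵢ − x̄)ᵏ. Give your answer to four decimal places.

x̄ = -4.2857
Σ(xᵢ − x̄)² = 535.4286 ⇒ m₂ = 76.48980
Σ(xᵢ − x̄)⁴ = 187493.8192 ⇒ m₄ = 26784.83132
m₂² = 5850.68888
g2 = m₄/m₂² − 3 = 4.57806 − 3 ≈ 1.5781

1.5781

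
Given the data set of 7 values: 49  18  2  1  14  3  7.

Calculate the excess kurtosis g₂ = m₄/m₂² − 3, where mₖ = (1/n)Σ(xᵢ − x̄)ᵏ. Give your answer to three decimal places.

0.910

x̄ = 13.4286
Σ(xᵢ − x̄)² = 1721.7143 ⇒ m₂ = 245.95918
Σ(xᵢ − x̄)⁴ = 1655943.9650 ⇒ m₄ = 236563.42357
m₂² = 60495.92003
g₂ = m₄/m₂² − 3 = 3.91040 − 3 ≈ 0.910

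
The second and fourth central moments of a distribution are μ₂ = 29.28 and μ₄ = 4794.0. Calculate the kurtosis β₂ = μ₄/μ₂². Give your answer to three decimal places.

5.592

μ₂² = 29.28² = 857.31840
μ₄/μ₂² = 4794.0 / 857.31840 = 5.59185
β₂ ≈ 5.592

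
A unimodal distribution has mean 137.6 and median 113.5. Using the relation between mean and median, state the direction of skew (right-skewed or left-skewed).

right-skewed

mean − median = 137.6 − 113.5 = 24.1
mean > median ⇒ the longer tail is on the right ⇒ right-skewed (positively skewed).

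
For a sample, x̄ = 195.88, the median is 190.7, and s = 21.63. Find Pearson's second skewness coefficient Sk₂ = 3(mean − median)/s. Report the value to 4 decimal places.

0.7184

Sk₂ = 3(195.88 − 190.7) / 21.63 = 3 × 5.1800 / 21.63
    = 15.5400 / 21.63 ≈ 0.7184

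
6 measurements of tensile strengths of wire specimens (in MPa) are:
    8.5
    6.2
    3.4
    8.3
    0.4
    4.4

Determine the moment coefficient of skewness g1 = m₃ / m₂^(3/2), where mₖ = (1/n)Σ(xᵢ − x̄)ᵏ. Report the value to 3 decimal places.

x̄ = (8.5 + 6.2 + 3.4 + 8.3 + 0.4 + 4.4) / 6 = 5.2000
deviations (xᵢ − x̄): 3.3000, 1.0000, -1.8000, 3.1000, -4.8000, -0.8000
Σ(xᵢ − x̄)² = 48.4200 ⇒ m₂ = 48.4200/6 = 8.07000
Σ(xᵢ − x̄)³ = -50.2080 ⇒ m₃ = -50.2080/6 = -8.36800
m₂^(3/2) = 8.07000^(1.5) = 22.92505
g1 = m₃ / m₂^(3/2) = -8.36800 / 22.92505 ≈ -0.365

-0.365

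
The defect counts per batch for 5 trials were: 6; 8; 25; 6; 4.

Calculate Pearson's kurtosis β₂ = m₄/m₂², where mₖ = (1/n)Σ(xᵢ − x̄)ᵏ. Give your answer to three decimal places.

3.118

x̄ = 9.8000
Σ(xᵢ − x̄)² = 296.8000 ⇒ m₂ = 59.36000
Σ(xᵢ − x̄)⁴ = 54938.6560 ⇒ m₄ = 10987.73120
m₂² = 3523.60960
β₂ = m₄/m₂² = 10987.73120 / 3523.60960 ≈ 3.118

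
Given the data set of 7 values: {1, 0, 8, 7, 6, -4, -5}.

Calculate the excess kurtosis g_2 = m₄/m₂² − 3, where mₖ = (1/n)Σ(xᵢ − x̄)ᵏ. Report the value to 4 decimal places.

-1.5371

x̄ = 1.8571
Σ(xᵢ − x̄)² = 166.8571 ⇒ m₂ = 23.83673
Σ(xᵢ − x̄)⁴ = 5818.2974 ⇒ m₄ = 831.18534
m₂² = 568.18992
g_2 = m₄/m₂² − 3 = 1.46287 − 3 ≈ -1.5371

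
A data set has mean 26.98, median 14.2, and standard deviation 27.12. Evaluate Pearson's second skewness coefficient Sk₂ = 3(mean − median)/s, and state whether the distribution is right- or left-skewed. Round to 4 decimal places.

Sk₂ = 3(26.98 − 14.2) / 27.12 = 3 × 12.7800 / 27.12
    = 38.3400 / 27.12 ≈ 1.4137
Sk₂ > 0 ⇒ mean > median ⇒ right-skewed (positive skew).

1.4137, right-skewed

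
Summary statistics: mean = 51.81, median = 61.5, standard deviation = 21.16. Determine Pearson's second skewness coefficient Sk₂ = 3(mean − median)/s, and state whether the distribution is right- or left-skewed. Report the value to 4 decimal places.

-1.3738, left-skewed

Sk₂ = 3(51.81 − 61.5) / 21.16 = 3 × -9.6900 / 21.16
    = -29.0700 / 21.16 ≈ -1.3738
Sk₂ < 0 ⇒ mean < median ⇒ left-skewed (negative skew).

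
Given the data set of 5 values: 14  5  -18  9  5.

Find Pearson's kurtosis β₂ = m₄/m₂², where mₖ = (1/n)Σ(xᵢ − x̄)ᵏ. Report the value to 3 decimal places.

x̄ = 3.0000
Σ(xᵢ − x̄)² = 606.0000 ⇒ m₂ = 121.20000
Σ(xᵢ − x̄)⁴ = 210450.0000 ⇒ m₄ = 42090.00000
m₂² = 14689.44000
β₂ = m₄/m₂² = 42090.00000 / 14689.44000 ≈ 2.865

2.865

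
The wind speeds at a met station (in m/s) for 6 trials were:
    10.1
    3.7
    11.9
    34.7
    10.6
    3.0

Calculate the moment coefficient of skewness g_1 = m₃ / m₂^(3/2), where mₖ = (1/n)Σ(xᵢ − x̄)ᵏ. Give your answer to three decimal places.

x̄ = (10.1 + 3.7 + 11.9 + 34.7 + 10.6 + 3.0) / 6 = 12.3333
deviations (xᵢ − x̄): -2.2333, -8.6333, -0.4333, 22.3667, -1.7333, -9.3333
Σ(xᵢ − x̄)² = 670.0933 ⇒ m₂ = 670.0933/6 = 111.68222
Σ(xᵢ − x̄)³ = 9716.3764 ⇒ m₃ = 9716.3764/6 = 1619.39607
m₂^(3/2) = 111.68222^(1.5) = 1180.25560
g_1 = m₃ / m₂^(3/2) = 1619.39607 / 1180.25560 ≈ 1.372

1.372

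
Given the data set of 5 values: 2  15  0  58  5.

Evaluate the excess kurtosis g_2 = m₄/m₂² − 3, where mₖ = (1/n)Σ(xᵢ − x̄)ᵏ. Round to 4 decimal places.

-0.0452

x̄ = 16.0000
Σ(xᵢ − x̄)² = 2338.0000 ⇒ m₂ = 467.60000
Σ(xᵢ − x̄)⁴ = 3230290.0000 ⇒ m₄ = 646058.00000
m₂² = 218649.76000
g_2 = m₄/m₂² − 3 = 2.95476 − 3 ≈ -0.0452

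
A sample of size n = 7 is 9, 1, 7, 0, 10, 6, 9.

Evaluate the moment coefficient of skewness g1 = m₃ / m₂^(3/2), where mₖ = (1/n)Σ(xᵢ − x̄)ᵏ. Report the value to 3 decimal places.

-0.624

x̄ = (9 + 1 + 7 + 0 + 10 + 6 + 9) / 7 = 6.0000
deviations (xᵢ − x̄): 3.0000, -5.0000, 1.0000, -6.0000, 4.0000, 0.0000, 3.0000
Σ(xᵢ − x̄)² = 96.0000 ⇒ m₂ = 96.0000/7 = 13.71429
Σ(xᵢ − x̄)³ = -222.0000 ⇒ m₃ = -222.0000/7 = -31.71429
m₂^(3/2) = 13.71429^(1.5) = 50.78785
g1 = m₃ / m₂^(3/2) = -31.71429 / 50.78785 ≈ -0.624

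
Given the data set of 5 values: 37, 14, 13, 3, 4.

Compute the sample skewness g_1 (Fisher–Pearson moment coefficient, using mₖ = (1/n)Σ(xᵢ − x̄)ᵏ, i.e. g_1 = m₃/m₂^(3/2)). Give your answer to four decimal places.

x̄ = (37 + 14 + 13 + 3 + 4) / 5 = 14.2000
deviations (xᵢ − x̄): 22.8000, -0.2000, -1.2000, -11.2000, -10.2000
Σ(xᵢ − x̄)² = 750.8000 ⇒ m₂ = 750.8000/5 = 150.16000
Σ(xᵢ − x̄)³ = 9384.4800 ⇒ m₃ = 9384.4800/5 = 1876.89600
m₂^(3/2) = 150.16000^(1.5) = 1840.05748
g_1 = m₃ / m₂^(3/2) = 1876.89600 / 1840.05748 ≈ 1.0200

1.0200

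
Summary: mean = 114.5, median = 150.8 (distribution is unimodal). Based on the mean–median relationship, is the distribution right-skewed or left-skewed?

left-skewed

mean − median = 114.5 − 150.8 = -36.3
mean < median ⇒ the longer tail is on the left ⇒ left-skewed (negatively skewed).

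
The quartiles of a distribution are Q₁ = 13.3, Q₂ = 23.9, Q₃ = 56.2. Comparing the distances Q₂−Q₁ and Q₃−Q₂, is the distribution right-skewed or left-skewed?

Q₂ − Q₁ = 10.6;  Q₃ − Q₂ = 32.3
Q₃ − Q₂ > Q₂ − Q₁ ⇒ the upper half is more spread out ⇒ right-skewed.

right-skewed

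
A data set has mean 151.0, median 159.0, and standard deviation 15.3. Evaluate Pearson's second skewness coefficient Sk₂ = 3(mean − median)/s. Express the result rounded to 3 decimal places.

-1.569

Sk₂ = 3(151.0 − 159.0) / 15.3 = 3 × -8.0000 / 15.3
    = -24.0000 / 15.3 ≈ -1.569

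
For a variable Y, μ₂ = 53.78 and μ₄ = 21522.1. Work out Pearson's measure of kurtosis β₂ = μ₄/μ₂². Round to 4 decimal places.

7.4412

μ₂² = 53.78² = 2892.28840
μ₄/μ₂² = 21522.1 / 2892.28840 = 7.44120
β₂ ≈ 7.4412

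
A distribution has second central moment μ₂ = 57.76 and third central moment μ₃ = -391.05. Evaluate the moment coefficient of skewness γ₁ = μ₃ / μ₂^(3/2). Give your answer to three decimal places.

-0.891

σ = √μ₂ = √57.76 = 7.60000
σ³ = μ₂^(3/2) = 438.97600
γ₁ = μ₃/σ³ = -391.05 / 438.97600 ≈ -0.891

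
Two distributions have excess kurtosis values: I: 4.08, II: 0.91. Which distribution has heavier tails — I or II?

I

Higher excess kurtosis ⇒ heavier tails relative to the normal distribution.
4.08 vs 0.91: the larger is 4.08, so I has heavier tails.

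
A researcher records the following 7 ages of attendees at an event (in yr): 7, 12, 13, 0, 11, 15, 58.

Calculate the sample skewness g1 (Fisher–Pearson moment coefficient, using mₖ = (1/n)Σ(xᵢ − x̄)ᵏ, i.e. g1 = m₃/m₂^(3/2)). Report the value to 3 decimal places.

x̄ = (7 + 12 + 13 + 0 + 11 + 15 + 58) / 7 = 16.5714
deviations (xᵢ − x̄): -9.5714, -4.5714, -3.5714, -16.5714, -5.5714, -1.5714, 41.4286
Σ(xᵢ − x̄)² = 2149.7143 ⇒ m₂ = 2149.7143/7 = 307.10204
Σ(xᵢ − x̄)³ = 65359.4694 ⇒ m₃ = 65359.4694/7 = 9337.06706
m₂^(3/2) = 307.10204^(1.5) = 5381.75662
g1 = m₃ / m₂^(3/2) = 9337.06706 / 5381.75662 ≈ 1.735

1.735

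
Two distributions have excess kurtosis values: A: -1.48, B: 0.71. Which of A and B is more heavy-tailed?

B

Higher excess kurtosis ⇒ heavier tails relative to the normal distribution.
-1.48 vs 0.71: the larger is 0.71, so B has heavier tails. (B is leptokurtic — heavier-than-normal tails; the other is platykurtic.)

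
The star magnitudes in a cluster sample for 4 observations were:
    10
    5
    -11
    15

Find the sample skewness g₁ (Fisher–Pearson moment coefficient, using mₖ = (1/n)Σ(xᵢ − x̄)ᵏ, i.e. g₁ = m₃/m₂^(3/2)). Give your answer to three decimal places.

-0.723

x̄ = (10 + 5 - 11 + 15) / 4 = 4.7500
deviations (xᵢ − x̄): 5.2500, 0.2500, -15.7500, 10.2500
Σ(xᵢ − x̄)² = 380.7500 ⇒ m₂ = 380.7500/4 = 95.18750
Σ(xᵢ − x̄)³ = -2685.3750 ⇒ m₃ = -2685.3750/4 = -671.34375
m₂^(3/2) = 95.18750^(1.5) = 928.68810
g₁ = m₃ / m₂^(3/2) = -671.34375 / 928.68810 ≈ -0.723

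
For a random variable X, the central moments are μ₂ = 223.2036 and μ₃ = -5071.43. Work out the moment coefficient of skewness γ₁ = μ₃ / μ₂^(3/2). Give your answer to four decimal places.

-1.5208

σ = √μ₂ = √223.2036 = 14.94000
σ³ = μ₂^(3/2) = 3334.66178
γ₁ = μ₃/σ³ = -5071.43 / 3334.66178 ≈ -1.5208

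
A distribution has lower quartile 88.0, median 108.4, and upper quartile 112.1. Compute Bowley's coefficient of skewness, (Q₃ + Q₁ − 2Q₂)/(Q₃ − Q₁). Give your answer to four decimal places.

-0.6929

numerator: Q₃ + Q₁ − 2Q₂ = 112.1 + 88.0 − 2×108.4 = -16.7000
denominator: Q₃ − Q₁ = 112.1 − 88.0 = 24.1000
Bowley skewness = -16.7000 / 24.1000 ≈ -0.6929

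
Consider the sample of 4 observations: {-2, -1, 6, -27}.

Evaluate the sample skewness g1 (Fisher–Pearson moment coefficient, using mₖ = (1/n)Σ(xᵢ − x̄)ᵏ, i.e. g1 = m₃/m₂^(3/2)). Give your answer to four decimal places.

-0.9378

x̄ = (-2 - 1 + 6 - 27) / 4 = -6.0000
deviations (xᵢ − x̄): 4.0000, 5.0000, 12.0000, -21.0000
Σ(xᵢ − x̄)² = 626.0000 ⇒ m₂ = 626.0000/4 = 156.50000
Σ(xᵢ − x̄)³ = -7344.0000 ⇒ m₃ = -7344.0000/4 = -1836.00000
m₂^(3/2) = 156.50000^(1.5) = 1957.81437
g1 = m₃ / m₂^(3/2) = -1836.00000 / 1957.81437 ≈ -0.9378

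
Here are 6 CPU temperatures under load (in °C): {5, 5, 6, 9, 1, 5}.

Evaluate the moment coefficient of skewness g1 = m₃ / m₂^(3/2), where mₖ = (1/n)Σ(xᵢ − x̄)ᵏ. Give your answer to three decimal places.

x̄ = (5 + 5 + 6 + 9 + 1 + 5) / 6 = 5.1667
deviations (xᵢ − x̄): -0.1667, -0.1667, 0.8333, 3.8333, -4.1667, -0.1667
Σ(xᵢ − x̄)² = 32.8333 ⇒ m₂ = 32.8333/6 = 5.47222
Σ(xᵢ − x̄)³ = -15.4444 ⇒ m₃ = -15.4444/6 = -2.57407
m₂^(3/2) = 5.47222^(1.5) = 12.80105
g1 = m₃ / m₂^(3/2) = -2.57407 / 12.80105 ≈ -0.201

-0.201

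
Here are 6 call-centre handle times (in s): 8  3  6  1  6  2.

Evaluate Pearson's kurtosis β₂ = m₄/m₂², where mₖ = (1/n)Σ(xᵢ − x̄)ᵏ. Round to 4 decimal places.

1.5172

x̄ = 4.3333
Σ(xᵢ − x̄)² = 37.3333 ⇒ m₂ = 6.22222
Σ(xᵢ − x̄)⁴ = 352.4444 ⇒ m₄ = 58.74074
m₂² = 38.71605
β₂ = m₄/m₂² = 58.74074 / 38.71605 ≈ 1.5172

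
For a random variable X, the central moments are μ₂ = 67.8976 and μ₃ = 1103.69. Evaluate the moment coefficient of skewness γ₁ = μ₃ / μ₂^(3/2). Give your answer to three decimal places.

σ = √μ₂ = √67.8976 = 8.24000
σ³ = μ₂^(3/2) = 559.47622
γ₁ = μ₃/σ³ = 1103.69 / 559.47622 ≈ 1.973

1.973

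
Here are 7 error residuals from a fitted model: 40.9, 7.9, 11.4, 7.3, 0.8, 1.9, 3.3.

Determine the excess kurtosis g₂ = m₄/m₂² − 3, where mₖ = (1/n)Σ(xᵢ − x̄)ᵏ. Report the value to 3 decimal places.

1.518

x̄ = 10.5000
Σ(xᵢ − x̄)² = 1161.8600 ⇒ m₂ = 165.98000
Σ(xᵢ − x̄)⁴ = 871233.3122 ⇒ m₄ = 124461.90174
m₂² = 27549.36040
g₂ = m₄/m₂² − 3 = 4.51778 − 3 ≈ 1.518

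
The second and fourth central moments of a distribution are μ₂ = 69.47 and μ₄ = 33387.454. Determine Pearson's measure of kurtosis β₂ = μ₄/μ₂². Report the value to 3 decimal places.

μ₂² = 69.47² = 4826.08090
μ₄/μ₂² = 33387.454 / 4826.08090 = 6.91813
β₂ ≈ 6.918

6.918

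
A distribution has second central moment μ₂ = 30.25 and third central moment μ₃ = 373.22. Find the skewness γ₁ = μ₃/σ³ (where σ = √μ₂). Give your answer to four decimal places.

2.2432

σ = √μ₂ = √30.25 = 5.50000
σ³ = μ₂^(3/2) = 166.37500
γ₁ = μ₃/σ³ = 373.22 / 166.37500 ≈ 2.2432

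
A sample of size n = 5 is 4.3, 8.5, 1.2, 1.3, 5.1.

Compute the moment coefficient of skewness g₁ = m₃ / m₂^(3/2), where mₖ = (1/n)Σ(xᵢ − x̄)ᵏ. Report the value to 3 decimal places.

x̄ = (4.3 + 8.5 + 1.2 + 1.3 + 5.1) / 5 = 4.0800
deviations (xᵢ − x̄): 0.2200, 4.4200, -2.8800, -2.7800, 1.0200
Σ(xᵢ − x̄)² = 36.6480 ⇒ m₂ = 36.6480/5 = 7.32960
Σ(xᵢ − x̄)³ = 42.0499 ⇒ m₃ = 42.0499/5 = 8.40998
m₂^(3/2) = 7.32960^(1.5) = 19.84360
g₁ = m₃ / m₂^(3/2) = 8.40998 / 19.84360 ≈ 0.424

0.424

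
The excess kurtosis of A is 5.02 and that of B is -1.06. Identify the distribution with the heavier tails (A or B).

A

Higher excess kurtosis ⇒ heavier tails relative to the normal distribution.
5.02 vs -1.06: the larger is 5.02, so A has heavier tails. (A is leptokurtic — heavier-than-normal tails; the other is platykurtic.)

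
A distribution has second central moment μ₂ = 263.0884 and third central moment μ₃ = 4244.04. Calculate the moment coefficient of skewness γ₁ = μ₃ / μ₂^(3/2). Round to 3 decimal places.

σ = √μ₂ = √263.0884 = 16.22000
σ³ = μ₂^(3/2) = 4267.29385
γ₁ = μ₃/σ³ = 4244.04 / 4267.29385 ≈ 0.995

0.995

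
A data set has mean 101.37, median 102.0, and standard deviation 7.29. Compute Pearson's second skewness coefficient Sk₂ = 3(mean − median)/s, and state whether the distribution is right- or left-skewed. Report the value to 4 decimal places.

-0.2593, left-skewed

Sk₂ = 3(101.37 − 102.0) / 7.29 = 3 × -0.6300 / 7.29
    = -1.8900 / 7.29 ≈ -0.2593
Sk₂ < 0 ⇒ mean < median ⇒ left-skewed (negative skew).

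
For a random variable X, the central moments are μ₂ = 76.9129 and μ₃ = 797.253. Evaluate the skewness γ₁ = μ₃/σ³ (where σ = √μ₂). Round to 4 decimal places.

σ = √μ₂ = √76.9129 = 8.77000
σ³ = μ₂^(3/2) = 674.52613
γ₁ = μ₃/σ³ = 797.253 / 674.52613 ≈ 1.1819

1.1819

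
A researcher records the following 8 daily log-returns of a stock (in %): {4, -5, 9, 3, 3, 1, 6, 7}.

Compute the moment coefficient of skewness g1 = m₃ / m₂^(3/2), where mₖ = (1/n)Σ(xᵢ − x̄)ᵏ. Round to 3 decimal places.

x̄ = (4 - 5 + 9 + 3 + 3 + 1 + 6 + 7) / 8 = 3.5000
deviations (xᵢ − x̄): 0.5000, -8.5000, 5.5000, -0.5000, -0.5000, -2.5000, 2.5000, 3.5000
Σ(xᵢ − x̄)² = 128.0000 ⇒ m₂ = 128.0000/8 = 16.00000
Σ(xᵢ − x̄)³ = -405.0000 ⇒ m₃ = -405.0000/8 = -50.62500
m₂^(3/2) = 16.00000^(1.5) = 64.00000
g1 = m₃ / m₂^(3/2) = -50.62500 / 64.00000 ≈ -0.791

-0.791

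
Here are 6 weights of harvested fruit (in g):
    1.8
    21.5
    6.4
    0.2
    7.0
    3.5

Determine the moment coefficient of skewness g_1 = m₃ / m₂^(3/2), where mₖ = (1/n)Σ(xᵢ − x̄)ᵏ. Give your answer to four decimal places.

x̄ = (1.8 + 21.5 + 6.4 + 0.2 + 7.0 + 3.5) / 6 = 6.7333
deviations (xᵢ − x̄): -4.9333, 14.7667, -0.3333, -6.5333, 0.2667, -3.2333
Σ(xᵢ − x̄)² = 295.7133 ⇒ m₂ = 295.7133/6 = 49.28556
Σ(xᵢ − x̄)³ = 2787.1784 ⇒ m₃ = 2787.1784/6 = 464.52974
m₂^(3/2) = 49.28556^(1.5) = 346.00270
g_1 = m₃ / m₂^(3/2) = 464.52974 / 346.00270 ≈ 1.3426

1.3426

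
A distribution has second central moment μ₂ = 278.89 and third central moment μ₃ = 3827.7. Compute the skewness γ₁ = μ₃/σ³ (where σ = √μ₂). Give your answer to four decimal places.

0.8218

σ = √μ₂ = √278.89 = 16.70000
σ³ = μ₂^(3/2) = 4657.46300
γ₁ = μ₃/σ³ = 3827.7 / 4657.46300 ≈ 0.8218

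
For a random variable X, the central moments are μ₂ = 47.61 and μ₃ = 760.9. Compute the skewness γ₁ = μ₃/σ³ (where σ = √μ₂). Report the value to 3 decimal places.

σ = √μ₂ = √47.61 = 6.90000
σ³ = μ₂^(3/2) = 328.50900
γ₁ = μ₃/σ³ = 760.9 / 328.50900 ≈ 2.316

2.316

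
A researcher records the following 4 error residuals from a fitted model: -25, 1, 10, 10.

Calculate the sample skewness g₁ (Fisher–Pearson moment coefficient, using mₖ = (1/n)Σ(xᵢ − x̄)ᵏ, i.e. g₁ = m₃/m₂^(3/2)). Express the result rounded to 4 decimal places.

x̄ = (-25 + 1 + 10 + 10) / 4 = -1.0000
deviations (xᵢ − x̄): -24.0000, 2.0000, 11.0000, 11.0000
Σ(xᵢ − x̄)² = 822.0000 ⇒ m₂ = 822.0000/4 = 205.50000
Σ(xᵢ − x̄)³ = -11154.0000 ⇒ m₃ = -11154.0000/4 = -2788.50000
m₂^(3/2) = 205.50000^(1.5) = 2945.89823
g₁ = m₃ / m₂^(3/2) = -2788.50000 / 2945.89823 ≈ -0.9466

-0.9466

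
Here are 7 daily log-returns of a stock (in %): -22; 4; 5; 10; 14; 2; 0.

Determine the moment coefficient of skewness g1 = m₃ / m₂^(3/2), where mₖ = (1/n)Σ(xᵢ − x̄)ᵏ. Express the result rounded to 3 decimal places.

-1.309

x̄ = (-22 + 4 + 5 + 10 + 14 + 2 + 0) / 7 = 1.8571
deviations (xᵢ − x̄): -23.8571, 2.1429, 3.1429, 8.1429, 12.1429, 0.1429, -1.8571
Σ(xᵢ − x̄)² = 800.8571 ⇒ m₂ = 800.8571/7 = 114.40816
Σ(xᵢ − x̄)³ = -11213.7551 ⇒ m₃ = -11213.7551/7 = -1601.96501
m₂^(3/2) = 114.40816^(1.5) = 1223.72976
g1 = m₃ / m₂^(3/2) = -1601.96501 / 1223.72976 ≈ -1.309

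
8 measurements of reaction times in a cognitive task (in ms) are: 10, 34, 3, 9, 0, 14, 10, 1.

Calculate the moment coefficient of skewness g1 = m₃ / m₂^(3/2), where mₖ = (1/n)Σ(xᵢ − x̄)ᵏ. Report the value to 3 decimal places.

x̄ = (10 + 34 + 3 + 9 + 0 + 14 + 10 + 1) / 8 = 10.1250
deviations (xᵢ − x̄): -0.1250, 23.8750, -7.1250, -1.1250, -10.1250, 3.8750, -0.1250, -9.1250
Σ(xᵢ − x̄)² = 822.8750 ⇒ m₂ = 822.8750/8 = 102.85938
Σ(xᵢ − x̄)³ = 11506.4063 ⇒ m₃ = 11506.4063/8 = 1438.30078
m₂^(3/2) = 102.85938^(1.5) = 1043.19578
g1 = m₃ / m₂^(3/2) = 1438.30078 / 1043.19578 ≈ 1.379

1.379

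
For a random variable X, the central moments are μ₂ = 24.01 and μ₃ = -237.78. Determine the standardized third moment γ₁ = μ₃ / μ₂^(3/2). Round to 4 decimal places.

-2.0211

σ = √μ₂ = √24.01 = 4.90000
σ³ = μ₂^(3/2) = 117.64900
γ₁ = μ₃/σ³ = -237.78 / 117.64900 ≈ -2.0211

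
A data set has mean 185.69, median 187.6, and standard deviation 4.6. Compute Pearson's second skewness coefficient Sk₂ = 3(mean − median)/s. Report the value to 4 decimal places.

-1.2457

Sk₂ = 3(185.69 − 187.6) / 4.6 = 3 × -1.9100 / 4.6
    = -5.7300 / 4.6 ≈ -1.2457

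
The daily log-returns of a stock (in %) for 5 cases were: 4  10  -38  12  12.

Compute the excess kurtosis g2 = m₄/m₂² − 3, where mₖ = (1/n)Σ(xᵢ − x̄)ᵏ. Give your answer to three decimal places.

x̄ = 0.0000
Σ(xᵢ − x̄)² = 1848.0000 ⇒ m₂ = 369.60000
Σ(xᵢ − x̄)⁴ = 2136864.0000 ⇒ m₄ = 427372.80000
m₂² = 136604.16000
g2 = m₄/m₂² − 3 = 3.12855 − 3 ≈ 0.129

0.129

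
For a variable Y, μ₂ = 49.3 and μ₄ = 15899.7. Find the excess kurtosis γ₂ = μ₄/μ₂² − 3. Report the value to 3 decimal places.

μ₂² = 49.3² = 2430.49000
μ₄/μ₂² = 15899.7 / 2430.49000 = 6.54177
γ₂ = 6.54177 − 3 ≈ 3.542

3.542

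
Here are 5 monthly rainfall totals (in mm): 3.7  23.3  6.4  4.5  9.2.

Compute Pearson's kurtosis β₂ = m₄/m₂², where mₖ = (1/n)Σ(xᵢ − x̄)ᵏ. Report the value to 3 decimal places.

2.902

x̄ = 9.4200
Σ(xᵢ − x̄)² = 258.7480 ⇒ m₂ = 51.74960
Σ(xᵢ − x̄)⁴ = 38855.3454 ⇒ m₄ = 7771.06908
m₂² = 2678.02110
β₂ = m₄/m₂² = 7771.06908 / 2678.02110 ≈ 2.902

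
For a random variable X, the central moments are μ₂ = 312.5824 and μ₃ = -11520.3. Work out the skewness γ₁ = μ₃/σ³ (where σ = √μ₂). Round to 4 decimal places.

σ = √μ₂ = √312.5824 = 17.68000
σ³ = μ₂^(3/2) = 5526.45683
γ₁ = μ₃/σ³ = -11520.3 / 5526.45683 ≈ -2.0846

-2.0846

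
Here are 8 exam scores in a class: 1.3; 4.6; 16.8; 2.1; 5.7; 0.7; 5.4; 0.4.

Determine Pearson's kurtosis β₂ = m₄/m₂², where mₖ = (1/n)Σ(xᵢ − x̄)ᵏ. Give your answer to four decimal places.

x̄ = 4.6250
Σ(xᵢ − x̄)² = 200.6750 ⇒ m₂ = 25.08438
Σ(xᵢ − x̄)⁴ = 22692.8679 ⇒ m₄ = 2836.60849
m₂² = 629.22587
β₂ = m₄/m₂² = 2836.60849 / 629.22587 ≈ 4.5081

4.5081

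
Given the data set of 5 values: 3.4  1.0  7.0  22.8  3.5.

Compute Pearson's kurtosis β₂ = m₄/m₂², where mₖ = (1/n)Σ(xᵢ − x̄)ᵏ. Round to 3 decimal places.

x̄ = 7.5400
Σ(xᵢ − x̄)² = 309.3920 ⇒ m₂ = 61.87840
Σ(xᵢ − x̄)⁴ = 56616.9744 ⇒ m₄ = 11323.39489
m₂² = 3828.93639
β₂ = m₄/m₂² = 11323.39489 / 3828.93639 ≈ 2.957

2.957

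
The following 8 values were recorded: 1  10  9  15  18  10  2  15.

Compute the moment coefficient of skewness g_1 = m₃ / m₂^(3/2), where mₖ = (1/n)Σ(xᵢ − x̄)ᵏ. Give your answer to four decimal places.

x̄ = (1 + 10 + 9 + 15 + 18 + 10 + 2 + 15) / 8 = 10.0000
deviations (xᵢ − x̄): -9.0000, 0.0000, -1.0000, 5.0000, 8.0000, 0.0000, -8.0000, 5.0000
Σ(xᵢ − x̄)² = 260.0000 ⇒ m₂ = 260.0000/8 = 32.50000
Σ(xᵢ − x̄)³ = -480.0000 ⇒ m₃ = -480.0000/8 = -60.00000
m₂^(3/2) = 32.50000^(1.5) = 185.27851
g_1 = m₃ / m₂^(3/2) = -60.00000 / 185.27851 ≈ -0.3238

-0.3238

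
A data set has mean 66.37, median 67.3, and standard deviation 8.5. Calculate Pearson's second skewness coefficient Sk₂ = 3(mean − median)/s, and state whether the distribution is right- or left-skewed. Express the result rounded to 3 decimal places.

-0.328, left-skewed

Sk₂ = 3(66.37 − 67.3) / 8.5 = 3 × -0.9300 / 8.5
    = -2.7900 / 8.5 ≈ -0.328
Sk₂ < 0 ⇒ mean < median ⇒ left-skewed (negative skew).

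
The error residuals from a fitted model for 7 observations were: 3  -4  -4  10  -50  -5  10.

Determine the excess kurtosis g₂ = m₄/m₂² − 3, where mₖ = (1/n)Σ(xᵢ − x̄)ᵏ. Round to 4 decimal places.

1.3207

x̄ = -5.7143
Σ(xᵢ − x̄)² = 2537.4286 ⇒ m₂ = 362.48980
Σ(xᵢ − x̄)⁴ = 3974143.2478 ⇒ m₄ = 567734.74969
m₂² = 131398.85214
g₂ = m₄/m₂² − 3 = 4.32070 − 3 ≈ 1.3207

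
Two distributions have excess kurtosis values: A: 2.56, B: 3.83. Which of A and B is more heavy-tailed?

B

Higher excess kurtosis ⇒ heavier tails relative to the normal distribution.
2.56 vs 3.83: the larger is 3.83, so B has heavier tails.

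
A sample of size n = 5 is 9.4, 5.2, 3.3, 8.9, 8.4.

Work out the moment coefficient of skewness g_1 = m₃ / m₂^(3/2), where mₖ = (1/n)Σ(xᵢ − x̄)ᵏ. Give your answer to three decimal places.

-0.543

x̄ = (9.4 + 5.2 + 3.3 + 8.9 + 8.4) / 5 = 7.0400
deviations (xᵢ − x̄): 2.3600, -1.8400, -3.7400, 1.8600, 1.3600
Σ(xᵢ − x̄)² = 28.2520 ⇒ m₂ = 28.2520/5 = 5.65040
Σ(xᵢ − x̄)³ = -36.4486 ⇒ m₃ = -36.4486/5 = -7.28971
m₂^(3/2) = 5.65040^(1.5) = 13.43132
g_1 = m₃ / m₂^(3/2) = -7.28971 / 13.43132 ≈ -0.543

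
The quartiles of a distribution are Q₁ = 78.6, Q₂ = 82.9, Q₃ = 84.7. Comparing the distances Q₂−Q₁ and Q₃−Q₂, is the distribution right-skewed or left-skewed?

Q₂ − Q₁ = 4.3;  Q₃ − Q₂ = 1.8
Q₂ − Q₁ > Q₃ − Q₂ ⇒ the lower half is more spread out ⇒ left-skewed.

left-skewed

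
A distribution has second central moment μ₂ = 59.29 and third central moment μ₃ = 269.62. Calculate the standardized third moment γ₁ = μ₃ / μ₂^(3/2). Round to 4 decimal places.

σ = √μ₂ = √59.29 = 7.70000
σ³ = μ₂^(3/2) = 456.53300
γ₁ = μ₃/σ³ = 269.62 / 456.53300 ≈ 0.5906

0.5906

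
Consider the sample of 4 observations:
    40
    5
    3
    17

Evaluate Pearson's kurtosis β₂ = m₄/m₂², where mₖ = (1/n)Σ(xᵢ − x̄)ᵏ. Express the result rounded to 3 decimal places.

1.943

x̄ = 16.2500
Σ(xᵢ − x̄)² = 866.7500 ⇒ m₂ = 216.68750
Σ(xᵢ − x̄)⁴ = 365007.0781 ⇒ m₄ = 91251.76953
m₂² = 46953.47266
β₂ = m₄/m₂² = 91251.76953 / 46953.47266 ≈ 1.943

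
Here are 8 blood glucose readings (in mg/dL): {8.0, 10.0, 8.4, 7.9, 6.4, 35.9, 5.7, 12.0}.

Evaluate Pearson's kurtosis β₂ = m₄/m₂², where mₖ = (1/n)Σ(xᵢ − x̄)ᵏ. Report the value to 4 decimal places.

x̄ = 11.7875
Σ(xᵢ − x̄)² = 691.6687 ⇒ m₂ = 86.45859
Σ(xᵢ − x̄)⁴ = 340832.4726 ⇒ m₄ = 42604.05907
m₂² = 7475.08843
β₂ = m₄/m₂² = 42604.05907 / 7475.08843 ≈ 5.6995

5.6995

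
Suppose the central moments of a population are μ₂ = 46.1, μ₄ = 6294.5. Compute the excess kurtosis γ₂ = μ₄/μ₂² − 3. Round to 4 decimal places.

-0.0382

μ₂² = 46.1² = 2125.21000
μ₄/μ₂² = 6294.5 / 2125.21000 = 2.96182
γ₂ = 2.96182 − 3 ≈ -0.0382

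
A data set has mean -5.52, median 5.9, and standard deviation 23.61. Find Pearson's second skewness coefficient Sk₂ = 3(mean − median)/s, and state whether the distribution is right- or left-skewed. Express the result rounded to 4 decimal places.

-1.4511, left-skewed

Sk₂ = 3(-5.52 − 5.9) / 23.61 = 3 × -11.4200 / 23.61
    = -34.2600 / 23.61 ≈ -1.4511
Sk₂ < 0 ⇒ mean < median ⇒ left-skewed (negative skew).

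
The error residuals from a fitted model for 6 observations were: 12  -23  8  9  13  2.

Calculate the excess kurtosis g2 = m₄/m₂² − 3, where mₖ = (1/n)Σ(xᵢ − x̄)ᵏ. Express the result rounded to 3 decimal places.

x̄ = 3.5000
Σ(xᵢ − x̄)² = 917.5000 ⇒ m₂ = 152.91667
Σ(xᵢ − x̄)⁴ = 507850.3750 ⇒ m₄ = 84641.72917
m₂² = 23383.50694
g2 = m₄/m₂² − 3 = 3.61972 − 3 ≈ 0.620

0.620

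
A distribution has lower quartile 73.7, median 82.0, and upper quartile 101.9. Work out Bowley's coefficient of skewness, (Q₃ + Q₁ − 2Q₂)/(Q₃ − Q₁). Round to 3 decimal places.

0.411

numerator: Q₃ + Q₁ − 2Q₂ = 101.9 + 73.7 − 2×82.0 = 11.6000
denominator: Q₃ − Q₁ = 101.9 − 73.7 = 28.2000
Bowley skewness = 11.6000 / 28.2000 ≈ 0.411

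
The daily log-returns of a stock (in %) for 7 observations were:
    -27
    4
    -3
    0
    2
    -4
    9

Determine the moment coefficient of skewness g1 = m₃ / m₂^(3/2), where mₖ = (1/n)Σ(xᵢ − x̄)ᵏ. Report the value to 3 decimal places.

-1.428

x̄ = (-27 + 4 - 3 + 0 + 2 - 4 + 9) / 7 = -2.7143
deviations (xᵢ − x̄): -24.2857, 6.7143, -0.2857, 2.7143, 4.7143, -1.2857, 11.7143
Σ(xᵢ − x̄)² = 803.4286 ⇒ m₂ = 803.4286/7 = 114.77551
Σ(xᵢ − x̄)³ = -12290.8163 ⇒ m₃ = -12290.8163/7 = -1755.83090
m₂^(3/2) = 114.77551^(1.5) = 1229.62829
g1 = m₃ / m₂^(3/2) = -1755.83090 / 1229.62829 ≈ -1.428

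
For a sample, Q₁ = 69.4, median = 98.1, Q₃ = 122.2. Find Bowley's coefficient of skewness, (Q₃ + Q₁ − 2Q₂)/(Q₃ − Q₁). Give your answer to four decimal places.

numerator: Q₃ + Q₁ − 2Q₂ = 122.2 + 69.4 − 2×98.1 = -4.6000
denominator: Q₃ − Q₁ = 122.2 − 69.4 = 52.8000
Bowley skewness = -4.6000 / 52.8000 ≈ -0.0871

-0.0871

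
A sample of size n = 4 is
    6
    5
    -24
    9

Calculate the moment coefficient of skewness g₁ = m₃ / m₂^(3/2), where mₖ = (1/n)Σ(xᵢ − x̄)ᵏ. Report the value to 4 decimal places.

-1.1120

x̄ = (6 + 5 - 24 + 9) / 4 = -1.0000
deviations (xᵢ − x̄): 7.0000, 6.0000, -23.0000, 10.0000
Σ(xᵢ − x̄)² = 714.0000 ⇒ m₂ = 714.0000/4 = 178.50000
Σ(xᵢ − x̄)³ = -10608.0000 ⇒ m₃ = -10608.0000/4 = -2652.00000
m₂^(3/2) = 178.50000^(1.5) = 2384.82948
g₁ = m₃ / m₂^(3/2) = -2652.00000 / 2384.82948 ≈ -1.1120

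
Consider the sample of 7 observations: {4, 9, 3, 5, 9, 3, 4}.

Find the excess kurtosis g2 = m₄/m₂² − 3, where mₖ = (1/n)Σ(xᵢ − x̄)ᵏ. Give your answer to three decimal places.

x̄ = 5.2857
Σ(xᵢ − x̄)² = 41.4286 ⇒ m₂ = 5.91837
Σ(xᵢ − x̄)⁴ = 440.7172 ⇒ m₄ = 62.95960
m₂² = 35.02707
g2 = m₄/m₂² − 3 = 1.79746 − 3 ≈ -1.203

-1.203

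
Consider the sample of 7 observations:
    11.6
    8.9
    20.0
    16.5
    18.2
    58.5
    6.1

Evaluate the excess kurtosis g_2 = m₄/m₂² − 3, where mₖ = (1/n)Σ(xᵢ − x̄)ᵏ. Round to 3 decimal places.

1.455

x̄ = 19.9714
Σ(xᵢ − x̄)² = 1884.7143 ⇒ m₂ = 269.24490
Σ(xᵢ − x̄)⁴ = 2260709.7430 ⇒ m₄ = 322958.53471
m₂² = 72492.81508
g_2 = m₄/m₂² − 3 = 4.45504 − 3 ≈ 1.455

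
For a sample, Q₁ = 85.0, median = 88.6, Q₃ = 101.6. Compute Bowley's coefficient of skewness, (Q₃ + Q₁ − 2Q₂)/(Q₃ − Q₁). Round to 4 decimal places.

0.5663

numerator: Q₃ + Q₁ − 2Q₂ = 101.6 + 85.0 − 2×88.6 = 9.4000
denominator: Q₃ − Q₁ = 101.6 − 85.0 = 16.6000
Bowley skewness = 9.4000 / 16.6000 ≈ 0.5663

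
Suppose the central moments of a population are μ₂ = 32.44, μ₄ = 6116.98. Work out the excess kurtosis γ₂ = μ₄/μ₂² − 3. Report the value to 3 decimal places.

2.813

μ₂² = 32.44² = 1052.35360
μ₄/μ₂² = 6116.98 / 1052.35360 = 5.81267
γ₂ = 5.81267 − 3 ≈ 2.813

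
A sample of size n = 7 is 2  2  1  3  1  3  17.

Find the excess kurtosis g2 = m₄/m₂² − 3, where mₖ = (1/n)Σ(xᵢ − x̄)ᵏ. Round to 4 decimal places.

x̄ = 4.1429
Σ(xᵢ − x̄)² = 196.8571 ⇒ m₂ = 28.12245
Σ(xᵢ − x̄)⁴ = 27566.8280 ⇒ m₄ = 3938.11828
m₂² = 790.87214
g2 = m₄/m₂² − 3 = 4.97946 − 3 ≈ 1.9795

1.9795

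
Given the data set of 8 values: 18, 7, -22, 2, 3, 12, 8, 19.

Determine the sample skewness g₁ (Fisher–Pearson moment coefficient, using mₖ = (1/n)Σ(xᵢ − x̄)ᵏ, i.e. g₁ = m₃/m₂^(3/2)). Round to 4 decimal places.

-1.2451

x̄ = (18 + 7 - 22 + 2 + 3 + 12 + 8 + 19) / 8 = 5.8750
deviations (xᵢ − x̄): 12.1250, 1.1250, -27.8750, -3.8750, -2.8750, 6.1250, 2.1250, 13.1250
Σ(xᵢ − x̄)² = 1162.8750 ⇒ m₂ = 1162.8750/8 = 145.35938
Σ(xᵢ − x̄)³ = -17456.9063 ⇒ m₃ = -17456.9063/8 = -2182.11328
m₂^(3/2) = 145.35938^(1.5) = 1752.52641
g₁ = m₃ / m₂^(3/2) = -2182.11328 / 1752.52641 ≈ -1.2451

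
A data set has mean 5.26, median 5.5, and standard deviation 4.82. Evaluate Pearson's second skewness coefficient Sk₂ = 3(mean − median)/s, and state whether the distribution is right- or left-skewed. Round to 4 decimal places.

-0.1494, left-skewed

Sk₂ = 3(5.26 − 5.5) / 4.82 = 3 × -0.2400 / 4.82
    = -0.7200 / 4.82 ≈ -0.1494
Sk₂ < 0 ⇒ mean < median ⇒ left-skewed (negative skew).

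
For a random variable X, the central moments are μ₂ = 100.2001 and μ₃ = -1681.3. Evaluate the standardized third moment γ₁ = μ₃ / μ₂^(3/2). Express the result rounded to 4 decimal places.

-1.6763

σ = √μ₂ = √100.2001 = 10.01000
σ³ = μ₂^(3/2) = 1003.00300
γ₁ = μ₃/σ³ = -1681.3 / 1003.00300 ≈ -1.6763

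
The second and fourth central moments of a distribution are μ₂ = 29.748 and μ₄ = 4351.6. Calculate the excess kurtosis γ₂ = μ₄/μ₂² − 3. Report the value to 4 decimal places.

1.9174

μ₂² = 29.748² = 884.94350
μ₄/μ₂² = 4351.6 / 884.94350 = 4.91738
γ₂ = 4.91738 − 3 ≈ 1.9174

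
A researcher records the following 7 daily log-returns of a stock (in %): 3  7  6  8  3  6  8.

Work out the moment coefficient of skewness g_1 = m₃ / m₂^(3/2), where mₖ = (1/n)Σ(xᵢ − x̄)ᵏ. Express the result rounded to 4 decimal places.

-0.4841

x̄ = (3 + 7 + 6 + 8 + 3 + 6 + 8) / 7 = 5.8571
deviations (xᵢ − x̄): -2.8571, 1.1429, 0.1429, 2.1429, -2.8571, 0.1429, 2.1429
Σ(xᵢ − x̄)² = 26.8571 ⇒ m₂ = 26.8571/7 = 3.83673
Σ(xᵢ − x̄)³ = -25.4694 ⇒ m₃ = -25.4694/7 = -3.63848
m₂^(3/2) = 3.83673^(1.5) = 7.51524
g_1 = m₃ / m₂^(3/2) = -3.63848 / 7.51524 ≈ -0.4841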